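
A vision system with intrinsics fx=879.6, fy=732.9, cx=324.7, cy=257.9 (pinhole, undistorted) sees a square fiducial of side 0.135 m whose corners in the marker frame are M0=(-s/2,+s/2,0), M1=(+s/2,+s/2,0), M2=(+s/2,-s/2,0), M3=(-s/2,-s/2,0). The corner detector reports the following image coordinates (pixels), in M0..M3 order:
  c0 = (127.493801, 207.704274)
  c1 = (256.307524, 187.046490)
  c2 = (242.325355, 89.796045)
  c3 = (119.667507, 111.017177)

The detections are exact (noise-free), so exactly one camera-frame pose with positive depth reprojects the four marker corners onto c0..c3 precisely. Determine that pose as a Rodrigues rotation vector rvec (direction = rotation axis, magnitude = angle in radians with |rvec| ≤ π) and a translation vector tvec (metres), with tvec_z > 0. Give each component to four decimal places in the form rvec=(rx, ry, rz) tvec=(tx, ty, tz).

Intrinsics K: fx=879.6, fy=732.9, cx=324.7, cy=257.9
Marker side s = 0.135 m; corners in marker frame (Z=0):
  M0 = (-0.0675, +0.0675, 0)
  M1 = (+0.0675, +0.0675, 0)
  M2 = (+0.0675, -0.0675, 0)
  M3 = (-0.0675, -0.0675, 0)
Detected image corners:
  c0 = (127.493801, 207.704274) px
  c1 = (256.307524, 187.046490) px
  c2 = (242.325355, 89.796045) px
  c3 = (119.667507, 111.017177) px
Planar DLT: solve 8×8 A·h = b for H (H[2,2]=1):
  H  [+908.62502 +14.89777 +185.81341]
  H  [-172.89197 +665.81198 +147.82211]
  H  [-0.11912 -0.35233 +1.00000]
B = K⁻¹H; ‖b₁‖=1.100764, ‖b₂‖=1.100764; λ = 2/(‖b₁‖+‖b₂‖) = 0.908460, sign → tz>0 ⇒ λ=+0.908460
r₁ = λ·B[:,0] = (+0.97838,-0.17623,-0.10821); r₂ = λ·B[:,1] = (+0.13354,+0.93793,-0.32008)
r₃ = r₁×r₂ = (+0.15790,+0.29871,+0.94119); SVD([r₁ r₂ r₃]) → R = UVᵀ:
  R  [+0.97838 +0.13354 +0.15790]
  R  [-0.17623 +0.93793 +0.29871]
  R  [-0.10821 -0.32008 +0.94119]
t = (-0.14344, -0.13645, +0.90846) m
tr R = 2.857508; θ = arccos((tr R − 1)/2) = 0.379759 rad = 21.759°
axis k = ((R−Rᵀ)₃₂, (R−Rᵀ)₁₃, (R−Rᵀ)₂₁) / (2 sinθ) = (-0.834620, +0.358937, -0.417820)
rvec = θ·k = (-0.316954, +0.136310, -0.158671)

rvec=(-0.3170, 0.1363, -0.1587) tvec=(-0.1434, -0.1364, 0.9085)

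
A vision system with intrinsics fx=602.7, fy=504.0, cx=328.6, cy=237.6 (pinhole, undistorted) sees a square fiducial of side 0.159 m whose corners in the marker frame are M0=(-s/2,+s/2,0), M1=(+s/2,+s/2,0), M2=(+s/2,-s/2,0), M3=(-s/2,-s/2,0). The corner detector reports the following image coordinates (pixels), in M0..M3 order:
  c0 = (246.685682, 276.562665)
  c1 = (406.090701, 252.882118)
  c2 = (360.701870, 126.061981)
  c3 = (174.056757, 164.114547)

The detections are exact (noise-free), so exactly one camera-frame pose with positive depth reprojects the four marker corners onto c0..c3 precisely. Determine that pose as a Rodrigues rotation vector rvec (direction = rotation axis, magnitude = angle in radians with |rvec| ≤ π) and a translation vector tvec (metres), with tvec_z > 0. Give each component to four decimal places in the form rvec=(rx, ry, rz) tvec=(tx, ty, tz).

rvec=(0.6865, 0.1711, -0.2623) tvec=(-0.0280, -0.0278, 0.5247)

Intrinsics K: fx=602.7, fy=504.0, cx=328.6, cy=237.6
Marker side s = 0.159 m; corners in marker frame (Z=0):
  M0 = (-0.0795, +0.0795, 0)
  M1 = (+0.0795, +0.0795, 0)
  M2 = (+0.0795, -0.0795, 0)
  M3 = (-0.0795, -0.0795, 0)
Detected image corners:
  c0 = (246.685682, 276.562665) px
  c1 = (406.090701, 252.882118) px
  c2 = (360.701870, 126.061981) px
  c3 = (174.056757, 164.114547) px
Planar DLT: solve 8×8 A·h = b for H (H[2,2]=1):
  H  [+943.93723 +714.75435 +296.41265]
  H  [-284.19153 +985.77252 +210.92337]
  H  [-0.45964 +1.14691 +1.00000]
B = K⁻¹H; ‖b₁‖=1.905915, ‖b₂‖=1.905915; λ = 2/(‖b₁‖+‖b₂‖) = 0.524682, sign → tz>0 ⇒ λ=+0.524682
r₁ = λ·B[:,0] = (+0.95323,-0.18216,-0.24117); r₂ = λ·B[:,1] = (+0.29414,+0.74254,+0.60176)
r₃ = r₁×r₂ = (+0.06946,-0.64456,+0.76139); SVD([r₁ r₂ r₃]) → R = UVᵀ:
  R  [+0.95323 +0.29414 +0.06946]
  R  [-0.18216 +0.74254 -0.64456]
  R  [-0.24117 +0.60176 +0.76139]
t = (-0.02802, -0.02777, +0.52468) m
tr R = 2.457164; θ = arccos((tr R − 1)/2) = 0.754547 rad = 43.232°
axis k = ((R−Rᵀ)₃₂, (R−Rᵀ)₁₃, (R−Rᵀ)₂₁) / (2 sinθ) = (+0.909780, +0.226746, -0.347688)
rvec = θ·k = (+0.686472, +0.171090, -0.262347)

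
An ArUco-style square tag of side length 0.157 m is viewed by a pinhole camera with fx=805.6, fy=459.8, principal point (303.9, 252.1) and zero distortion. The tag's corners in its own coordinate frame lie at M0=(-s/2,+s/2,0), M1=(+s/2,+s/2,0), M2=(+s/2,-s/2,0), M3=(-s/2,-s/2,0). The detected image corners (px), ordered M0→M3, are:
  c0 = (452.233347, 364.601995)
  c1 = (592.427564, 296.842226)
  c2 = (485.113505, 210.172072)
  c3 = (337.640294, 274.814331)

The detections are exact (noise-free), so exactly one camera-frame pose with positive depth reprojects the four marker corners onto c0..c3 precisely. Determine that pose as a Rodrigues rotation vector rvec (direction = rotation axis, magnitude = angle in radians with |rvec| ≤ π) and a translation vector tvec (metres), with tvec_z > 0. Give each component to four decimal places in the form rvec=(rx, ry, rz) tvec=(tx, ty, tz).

Intrinsics K: fx=805.6, fy=459.8, cx=303.9, cy=252.1
Marker side s = 0.157 m; corners in marker frame (Z=0):
  M0 = (-0.0785, +0.0785, 0)
  M1 = (+0.0785, +0.0785, 0)
  M2 = (+0.0785, -0.0785, 0)
  M3 = (-0.0785, -0.0785, 0)
Detected image corners:
  c0 = (452.233347, 364.601995) px
  c1 = (592.427564, 296.842226) px
  c2 = (485.113505, 210.172072) px
  c3 = (337.640294, 274.814331) px
Planar DLT: solve 8×8 A·h = b for H (H[2,2]=1):
  H  [+1054.03516 +750.15079 +468.93352]
  H  [-336.97398 +588.73601 +286.16542]
  H  [+0.29574 +0.09420 +1.00000]
B = K⁻¹H; ‖b₁‖=1.523452, ‖b₂‖=1.523452; λ = 2/(‖b₁‖+‖b₂‖) = 0.656404, sign → tz>0 ⇒ λ=+0.656404
r₁ = λ·B[:,0] = (+0.78560,-0.58750,+0.19413); r₂ = λ·B[:,1] = (+0.58790,+0.80657,+0.06183)
r₃ = r₁×r₂ = (-0.19290,+0.06555,+0.97903); SVD([r₁ r₂ r₃]) → R = UVᵀ:
  R  [+0.78560 +0.58790 -0.19290]
  R  [-0.58750 +0.80657 +0.06555]
  R  [+0.19413 +0.06183 +0.97903]
t = (+0.13447, +0.04863, +0.65640) m
tr R = 2.571192; θ = arccos((tr R − 1)/2) = 0.667137 rad = 38.224°
axis k = ((R−Rᵀ)₃₂, (R−Rᵀ)₁₃, (R−Rᵀ)₂₁) / (2 sinθ) = (-0.003002, -0.312757, -0.949829)
rvec = θ·k = (-0.002003, -0.208652, -0.633666)

rvec=(-0.0020, -0.2087, -0.6337) tvec=(0.1345, 0.0486, 0.6564)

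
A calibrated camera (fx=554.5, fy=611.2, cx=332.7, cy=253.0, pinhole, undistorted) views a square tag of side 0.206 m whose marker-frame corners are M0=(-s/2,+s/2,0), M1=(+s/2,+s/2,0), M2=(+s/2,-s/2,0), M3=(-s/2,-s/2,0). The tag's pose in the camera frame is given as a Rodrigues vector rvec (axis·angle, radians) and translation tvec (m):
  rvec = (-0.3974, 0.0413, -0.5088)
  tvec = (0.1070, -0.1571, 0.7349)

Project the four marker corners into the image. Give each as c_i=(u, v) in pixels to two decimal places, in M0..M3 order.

c0=(384.94, 230.68) c1=(526.32, 144.60) c2=(438.62, 26.58) c3=(310.28, 102.00)

Intrinsics K: fx=554.5, fy=611.2, cx=332.7, cy=253.0
Marker side s = 0.206 m; corners in marker frame (Z=0):
  M0 = (-0.1030, +0.1030, 0)
  M1 = (+0.1030, +0.1030, 0)
  M2 = (+0.1030, -0.1030, 0)
  M3 = (-0.1030, -0.1030, 0)
rvec = (-0.3974, 0.0413, -0.5088), |rvec| = θ = 0.64692 rad = 37.066°
Rodrigues: sinθ=0.60273, 1−cosθ=0.20206; R = I + sinθ·[k]× + (1−cosθ)·[k]×²:
    [+0.87419 +0.46612 +0.13610]
    [-0.48197 +0.79877 +0.36011]
    [+0.05914 -0.38040 +0.92293]
t = (0.1070, -0.1571, 0.7349) m
M0: Pc = R·M0+t = (+0.06497, -0.02518, +0.68963); u = 554.5·(+0.06497)/0.68963 + 332.7 = 384.9388, v = 611.2·(-0.02518)/0.68963 + 253.0 = 230.6798
M1: Pc = R·M1+t = (+0.24505, -0.12447, +0.70181); u = 554.5·(+0.24505)/0.70181 + 332.7 = 526.3155, v = 611.2·(-0.12447)/0.70181 + 253.0 = 144.6002
M2: Pc = R·M2+t = (+0.14903, -0.28902, +0.78017); u = 554.5·(+0.14903)/0.78017 + 332.7 = 438.6223, v = 611.2·(-0.28902)/0.78017 + 253.0 = 26.5804
M3: Pc = R·M3+t = (-0.03105, -0.18973, +0.76799); u = 554.5·(-0.03105)/0.76799 + 332.7 = 310.2800, v = 611.2·(-0.18973)/0.76799 + 253.0 = 102.0045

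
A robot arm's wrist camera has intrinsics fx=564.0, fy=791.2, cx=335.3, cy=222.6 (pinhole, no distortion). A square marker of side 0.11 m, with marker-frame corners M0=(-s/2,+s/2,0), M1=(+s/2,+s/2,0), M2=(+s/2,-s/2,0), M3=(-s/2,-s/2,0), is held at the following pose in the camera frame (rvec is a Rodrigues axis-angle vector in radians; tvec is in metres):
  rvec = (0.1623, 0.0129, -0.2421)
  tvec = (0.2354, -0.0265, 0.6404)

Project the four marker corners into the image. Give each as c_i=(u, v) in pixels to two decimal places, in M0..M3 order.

Intrinsics K: fx=564.0, fy=791.2, cx=335.3, cy=222.6
Marker side s = 0.11 m; corners in marker frame (Z=0):
  M0 = (-0.0550, +0.0550, 0)
  M1 = (+0.0550, +0.0550, 0)
  M2 = (+0.0550, -0.0550, 0)
  M3 = (-0.0550, -0.0550, 0)
rvec = (0.1623, 0.0129, -0.2421), |rvec| = θ = 0.29175 rad = 16.716°
Rodrigues: sinθ=0.28763, 1−cosθ=0.04226; R = I + sinθ·[k]× + (1−cosθ)·[k]×²:
    [+0.97082 +0.23972 -0.00679]
    [-0.23764 +0.95782 -0.16156]
    [-0.03223 +0.15846 +0.98684]
t = (0.2354, -0.0265, 0.6404) m
M0: Pc = R·M0+t = (+0.19519, +0.03925, +0.65089); u = 564.0·(+0.19519)/0.65089 + 335.3 = 504.4335, v = 791.2·(+0.03925)/0.65089 + 222.6 = 270.3118
M1: Pc = R·M1+t = (+0.30198, +0.01311, +0.64734); u = 564.0·(+0.30198)/0.64734 + 335.3 = 598.4009, v = 791.2·(+0.01311)/0.64734 + 222.6 = 238.6235
M2: Pc = R·M2+t = (+0.27561, -0.09225, +0.62991); u = 564.0·(+0.27561)/0.62991 + 335.3 = 582.0712, v = 791.2·(-0.09225)/0.62991 + 222.6 = 106.7290
M3: Pc = R·M3+t = (+0.16882, -0.06611, +0.63346); u = 564.0·(+0.16882)/0.63346 + 335.3 = 485.6096, v = 791.2·(-0.06611)/0.63346 + 222.6 = 140.0273

c0=(504.43, 270.31) c1=(598.40, 238.62) c2=(582.07, 106.73) c3=(485.61, 140.03)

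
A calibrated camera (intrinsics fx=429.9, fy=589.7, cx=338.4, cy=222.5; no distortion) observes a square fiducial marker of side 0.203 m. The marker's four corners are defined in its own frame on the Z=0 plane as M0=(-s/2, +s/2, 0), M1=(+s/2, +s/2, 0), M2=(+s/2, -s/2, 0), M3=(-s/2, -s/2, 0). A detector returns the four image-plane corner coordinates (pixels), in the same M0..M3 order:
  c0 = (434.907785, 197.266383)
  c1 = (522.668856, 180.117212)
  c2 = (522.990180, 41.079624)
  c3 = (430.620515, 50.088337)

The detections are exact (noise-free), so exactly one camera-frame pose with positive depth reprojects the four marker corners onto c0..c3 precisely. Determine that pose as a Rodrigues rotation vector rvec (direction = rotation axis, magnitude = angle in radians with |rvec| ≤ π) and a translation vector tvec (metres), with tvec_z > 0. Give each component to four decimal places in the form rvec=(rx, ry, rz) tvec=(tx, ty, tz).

Intrinsics K: fx=429.9, fy=589.7, cx=338.4, cy=222.5
Marker side s = 0.203 m; corners in marker frame (Z=0):
  M0 = (-0.1015, +0.1015, 0)
  M1 = (+0.1015, +0.1015, 0)
  M2 = (+0.1015, -0.1015, 0)
  M3 = (-0.1015, -0.1015, 0)
Detected image corners:
  c0 = (434.907785, 197.266383) px
  c1 = (522.668856, 180.117212) px
  c2 = (522.990180, 41.079624) px
  c3 = (430.620515, 50.088337) px
Planar DLT: solve 8×8 A·h = b for H (H[2,2]=1):
  H  [+587.99025 +126.67238 +479.20485]
  H  [-29.47690 +733.09468 +118.71930]
  H  [+0.30264 +0.24540 +1.00000]
B = K⁻¹H; ‖b₁‖=1.180821, ‖b₂‖=1.180821; λ = 2/(‖b₁‖+‖b₂‖) = 0.846868, sign → tz>0 ⇒ λ=+0.846868
r₁ = λ·B[:,0] = (+0.95655,-0.13904,+0.25630); r₂ = λ·B[:,1] = (+0.08594,+0.97438,+0.20782)
r₃ = r₁×r₂ = (-0.27863,-0.17677,+0.94399); SVD([r₁ r₂ r₃]) → R = UVᵀ:
  R  [+0.95655 +0.08594 -0.27863]
  R  [-0.13904 +0.97438 -0.17677]
  R  [+0.25630 +0.20782 +0.94399]
t = (+0.27737, -0.14904, +0.84687) m
tr R = 2.874921; θ = arccos((tr R − 1)/2) = 0.355534 rad = 20.371°
axis k = ((R−Rᵀ)₃₂, (R−Rᵀ)₁₃, (R−Rᵀ)₂₁) / (2 sinθ) = (+0.552427, -0.768369, -0.323162)
rvec = θ·k = (+0.196407, -0.273181, -0.114895)

rvec=(0.1964, -0.2732, -0.1149) tvec=(0.2774, -0.1490, 0.8469)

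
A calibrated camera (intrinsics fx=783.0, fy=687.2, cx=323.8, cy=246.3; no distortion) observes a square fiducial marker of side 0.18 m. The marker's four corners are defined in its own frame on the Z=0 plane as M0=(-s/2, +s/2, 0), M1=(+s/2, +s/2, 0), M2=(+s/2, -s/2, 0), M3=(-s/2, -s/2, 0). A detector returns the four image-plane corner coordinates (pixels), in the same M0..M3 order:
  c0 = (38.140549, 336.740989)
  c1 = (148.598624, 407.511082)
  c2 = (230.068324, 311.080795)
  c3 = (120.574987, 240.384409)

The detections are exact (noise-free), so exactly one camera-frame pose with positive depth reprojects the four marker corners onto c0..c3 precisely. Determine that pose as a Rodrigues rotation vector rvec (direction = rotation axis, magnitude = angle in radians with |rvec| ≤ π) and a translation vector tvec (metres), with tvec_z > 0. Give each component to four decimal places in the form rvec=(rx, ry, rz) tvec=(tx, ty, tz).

Intrinsics K: fx=783.0, fy=687.2, cx=323.8, cy=246.3
Marker side s = 0.18 m; corners in marker frame (Z=0):
  M0 = (-0.0900, +0.0900, 0)
  M1 = (+0.0900, +0.0900, 0)
  M2 = (+0.0900, -0.0900, 0)
  M3 = (-0.0900, -0.0900, 0)
Detected image corners:
  c0 = (38.140549, 336.740989) px
  c1 = (148.598624, 407.511082) px
  c2 = (230.068324, 311.080795) px
  c3 = (120.574987, 240.384409) px
Planar DLT: solve 8×8 A·h = b for H (H[2,2]=1):
  H  [+613.70510 -459.79208 +134.57018]
  H  [+399.56129 +524.65060 +323.84862]
  H  [+0.02037 -0.03355 +1.00000]
B = K⁻¹H; ‖b₁‖=0.965002, ‖b₂‖=0.965002; λ = 2/(‖b₁‖+‖b₂‖) = 1.036268, sign → tz>0 ⇒ λ=+1.036268
r₁ = λ·B[:,0] = (+0.80348,+0.59495,+0.02111); r₂ = λ·B[:,1] = (-0.59414,+0.80361,-0.03477)
r₃ = r₁×r₂ = (-0.03765,+0.01539,+0.99917); SVD([r₁ r₂ r₃]) → R = UVᵀ:
  R  [+0.80348 -0.59414 -0.03765]
  R  [+0.59495 +0.80361 +0.01539]
  R  [+0.02111 -0.03477 +0.99917]
t = (-0.25044, +0.11694, +1.03627) m
tr R = 2.606267; θ = arccos((tr R − 1)/2) = 0.638260 rad = 36.570°
axis k = ((R−Rᵀ)₃₂, (R−Rᵀ)₁₃, (R−Rᵀ)₂₁) / (2 sinθ) = (-0.042098, -0.049316, +0.997896)
rvec = θ·k = (-0.026869, -0.031476, +0.636917)

rvec=(-0.0269, -0.0315, 0.6369) tvec=(-0.2504, 0.1169, 1.0363)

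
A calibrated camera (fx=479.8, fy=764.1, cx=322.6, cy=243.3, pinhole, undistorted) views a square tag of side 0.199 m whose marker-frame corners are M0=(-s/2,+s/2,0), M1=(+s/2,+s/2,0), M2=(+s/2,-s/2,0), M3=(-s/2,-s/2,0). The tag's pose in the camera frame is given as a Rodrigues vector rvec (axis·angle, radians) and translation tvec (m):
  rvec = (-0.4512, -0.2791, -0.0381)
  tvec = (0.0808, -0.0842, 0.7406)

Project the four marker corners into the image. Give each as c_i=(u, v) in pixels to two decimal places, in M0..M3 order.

c0=(318.95, 246.53) c1=(445.71, 251.56) c2=(421.33, 81.81) c3=(306.99, 65.07)

Intrinsics K: fx=479.8, fy=764.1, cx=322.6, cy=243.3
Marker side s = 0.199 m; corners in marker frame (Z=0):
  M0 = (-0.0995, +0.0995, 0)
  M1 = (+0.0995, +0.0995, 0)
  M2 = (+0.0995, -0.0995, 0)
  M3 = (-0.0995, -0.0995, 0)
rvec = (-0.4512, -0.2791, -0.0381), |rvec| = θ = 0.53191 rad = 30.476°
Rodrigues: sinθ=0.50718, 1−cosθ=0.13816; R = I + sinθ·[k]× + (1−cosθ)·[k]×²:
    [+0.96125 +0.09782 -0.25773]
    [+0.02517 +0.89988 +0.43542]
    [+0.27452 -0.42503 +0.86255]
t = (0.0808, -0.0842, 0.7406) m
M0: Pc = R·M0+t = (-0.00511, +0.00283, +0.67099); u = 479.8·(-0.00511)/0.67099 + 322.6 = 318.9452, v = 764.1·(+0.00283)/0.67099 + 243.3 = 246.5271
M1: Pc = R·M1+t = (+0.18618, +0.00784, +0.72562); u = 479.8·(+0.18618)/0.72562 + 322.6 = 445.7053, v = 764.1·(+0.00784)/0.72562 + 243.3 = 251.5576
M2: Pc = R·M2+t = (+0.16671, -0.17123, +0.81021); u = 479.8·(+0.16671)/0.81021 + 322.6 = 421.3257, v = 764.1·(-0.17123)/0.81021 + 243.3 = 81.8103
M3: Pc = R·M3+t = (-0.02458, -0.17624, +0.75558); u = 479.8·(-0.02458)/0.75558 + 322.6 = 306.9927, v = 764.1·(-0.17624)/0.75558 + 243.3 = 65.0699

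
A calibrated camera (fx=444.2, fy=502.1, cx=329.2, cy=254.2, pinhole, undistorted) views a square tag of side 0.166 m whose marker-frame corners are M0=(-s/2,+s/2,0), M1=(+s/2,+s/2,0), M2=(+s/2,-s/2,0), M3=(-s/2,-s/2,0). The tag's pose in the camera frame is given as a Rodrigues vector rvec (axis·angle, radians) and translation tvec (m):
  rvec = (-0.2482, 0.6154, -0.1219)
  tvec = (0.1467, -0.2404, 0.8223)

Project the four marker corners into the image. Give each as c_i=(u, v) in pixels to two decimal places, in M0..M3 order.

Intrinsics K: fx=444.2, fy=502.1, cx=329.2, cy=254.2
Marker side s = 0.166 m; corners in marker frame (Z=0):
  M0 = (-0.0830, +0.0830, 0)
  M1 = (+0.0830, +0.0830, 0)
  M2 = (+0.0830, -0.0830, 0)
  M3 = (-0.0830, -0.0830, 0)
rvec = (-0.2482, 0.6154, -0.1219), |rvec| = θ = 0.67467 rad = 38.656°
Rodrigues: sinθ=0.62464, 1−cosθ=0.21909; R = I + sinθ·[k]× + (1−cosθ)·[k]×²:
    [+0.81056 +0.03934 +0.58433]
    [-0.18638 +0.96320 +0.19369]
    [-0.55520 -0.26590 +0.78807]
t = (0.1467, -0.2404, 0.8223) m
M0: Pc = R·M0+t = (+0.08269, -0.14499, +0.84631); u = 444.2·(+0.08269)/0.84631 + 329.2 = 372.6004, v = 502.1·(-0.14499)/0.84631 + 254.2 = 168.1831
M1: Pc = R·M1+t = (+0.21724, -0.17592, +0.75415); u = 444.2·(+0.21724)/0.75415 + 329.2 = 457.1576, v = 502.1·(-0.17592)/0.75415 + 254.2 = 137.0726
M2: Pc = R·M2+t = (+0.21071, -0.33581, +0.79829); u = 444.2·(+0.21071)/0.79829 + 329.2 = 446.4484, v = 502.1·(-0.33581)/0.79829 + 254.2 = 42.9823
M3: Pc = R·M3+t = (+0.07616, -0.30488, +0.89045); u = 444.2·(+0.07616)/0.89045 + 329.2 = 367.1911, v = 502.1·(-0.30488)/0.89045 + 254.2 = 82.2892

c0=(372.60, 168.18) c1=(457.16, 137.07) c2=(446.45, 42.98) c3=(367.19, 82.29)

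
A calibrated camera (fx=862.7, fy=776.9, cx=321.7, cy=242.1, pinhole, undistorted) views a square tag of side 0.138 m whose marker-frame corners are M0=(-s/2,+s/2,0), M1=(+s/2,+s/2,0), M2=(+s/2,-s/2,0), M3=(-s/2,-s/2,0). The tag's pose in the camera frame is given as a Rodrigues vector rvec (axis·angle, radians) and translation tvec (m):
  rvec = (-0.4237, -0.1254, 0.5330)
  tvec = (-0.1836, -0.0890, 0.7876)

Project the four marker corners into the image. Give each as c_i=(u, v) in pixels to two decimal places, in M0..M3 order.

Intrinsics K: fx=862.7, fy=776.9, cx=321.7, cy=242.1
Marker side s = 0.138 m; corners in marker frame (Z=0):
  M0 = (-0.0690, +0.0690, 0)
  M1 = (+0.0690, +0.0690, 0)
  M2 = (+0.0690, -0.0690, 0)
  M3 = (-0.0690, -0.0690, 0)
rvec = (-0.4237, -0.1254, 0.5330), |rvec| = θ = 0.69234 rad = 39.668°
Rodrigues: sinθ=0.63834, 1−cosθ=0.23025; R = I + sinθ·[k]× + (1−cosθ)·[k]×²:
    [+0.85599 -0.46591 -0.22410]
    [+0.51695 +0.77731 +0.35855]
    [+0.00714 -0.42276 +0.90621]
t = (-0.1836, -0.0890, 0.7876) m
M0: Pc = R·M0+t = (-0.27481, -0.07104, +0.75794); u = 862.7·(-0.27481)/0.75794 + 321.7 = 8.9047, v = 776.9·(-0.07104)/0.75794 + 242.1 = 169.2874
M1: Pc = R·M1+t = (-0.15668, +0.00030, +0.75892); u = 862.7·(-0.15668)/0.75892 + 321.7 = 143.5900, v = 776.9·(+0.00030)/0.75892 + 242.1 = 242.4109
M2: Pc = R·M2+t = (-0.09239, -0.10696, +0.81726); u = 862.7·(-0.09239)/0.81726 + 321.7 = 224.1741, v = 776.9·(-0.10696)/0.81726 + 242.1 = 140.4181
M3: Pc = R·M3+t = (-0.21052, -0.17830, +0.81628); u = 862.7·(-0.21052)/0.81628 + 321.7 = 99.2123, v = 776.9·(-0.17830)/0.81628 + 242.1 = 72.3977

c0=(8.90, 169.29) c1=(143.59, 242.41) c2=(224.17, 140.42) c3=(99.21, 72.40)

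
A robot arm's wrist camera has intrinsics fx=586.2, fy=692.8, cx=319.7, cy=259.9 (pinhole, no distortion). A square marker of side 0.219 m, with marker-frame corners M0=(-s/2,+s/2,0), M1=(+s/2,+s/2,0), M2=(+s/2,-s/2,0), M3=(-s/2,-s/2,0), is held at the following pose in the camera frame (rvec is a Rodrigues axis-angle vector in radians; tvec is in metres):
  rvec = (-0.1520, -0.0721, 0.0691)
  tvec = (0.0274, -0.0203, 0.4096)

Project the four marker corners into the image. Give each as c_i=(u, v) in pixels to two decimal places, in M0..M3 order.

Intrinsics K: fx=586.2, fy=692.8, cx=319.7, cy=259.9
Marker side s = 0.219 m; corners in marker frame (Z=0):
  M0 = (-0.1095, +0.1095, 0)
  M1 = (+0.1095, +0.1095, 0)
  M2 = (+0.1095, -0.1095, 0)
  M3 = (-0.1095, -0.1095, 0)
rvec = (-0.1520, -0.0721, 0.0691), |rvec| = θ = 0.18187 rad = 10.420°
Rodrigues: sinθ=0.18087, 1−cosθ=0.01649; R = I + sinθ·[k]× + (1−cosθ)·[k]×²:
    [+0.99503 -0.06326 -0.07694]
    [+0.07418 +0.98610 +0.14868]
    [+0.06647 -0.15365 +0.98589]
t = (0.0274, -0.0203, 0.4096) m
M0: Pc = R·M0+t = (-0.08848, +0.07955, +0.38550); u = 586.2·(-0.08848)/0.38550 + 319.7 = 185.1516, v = 692.8·(+0.07955)/0.38550 + 259.9 = 402.8723
M1: Pc = R·M1+t = (+0.12943, +0.09580, +0.40005); u = 586.2·(+0.12943)/0.40005 + 319.7 = 509.3528, v = 692.8·(+0.09580)/0.40005 + 259.9 = 425.8051
M2: Pc = R·M2+t = (+0.14328, -0.12015, +0.43370); u = 586.2·(+0.14328)/0.43370 + 319.7 = 513.3624, v = 692.8·(-0.12015)/0.43370 + 259.9 = 67.9639
M3: Pc = R·M3+t = (-0.07463, -0.13640, +0.41915); u = 586.2·(-0.07463)/0.41915 + 319.7 = 215.3271, v = 692.8·(-0.13640)/0.41915 + 259.9 = 34.4451

c0=(185.15, 402.87) c1=(509.35, 425.81) c2=(513.36, 67.96) c3=(215.33, 34.45)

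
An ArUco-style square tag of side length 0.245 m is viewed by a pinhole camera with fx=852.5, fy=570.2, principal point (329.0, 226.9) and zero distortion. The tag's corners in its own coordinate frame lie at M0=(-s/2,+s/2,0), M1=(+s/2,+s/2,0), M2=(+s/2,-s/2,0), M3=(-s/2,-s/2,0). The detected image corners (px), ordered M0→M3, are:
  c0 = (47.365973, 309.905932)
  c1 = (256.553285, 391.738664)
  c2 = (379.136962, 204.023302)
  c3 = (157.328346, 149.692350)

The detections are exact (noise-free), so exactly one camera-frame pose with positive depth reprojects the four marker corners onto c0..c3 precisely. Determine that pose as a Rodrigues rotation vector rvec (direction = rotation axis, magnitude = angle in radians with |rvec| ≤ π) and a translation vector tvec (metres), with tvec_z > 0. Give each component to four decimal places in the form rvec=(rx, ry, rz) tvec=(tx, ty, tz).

rvec=(-0.1619, 0.4496, 0.3908) tvec=(-0.1098, 0.0435, 0.7413)

Intrinsics K: fx=852.5, fy=570.2, cx=329.0, cy=226.9
Marker side s = 0.245 m; corners in marker frame (Z=0):
  M0 = (-0.1225, +0.1225, 0)
  M1 = (+0.1225, +0.1225, 0)
  M2 = (+0.1225, -0.1225, 0)
  M3 = (-0.1225, -0.1225, 0)
Detected image corners:
  c0 = (47.365973, 309.905932) px
  c1 = (256.553285, 391.738664) px
  c2 = (379.136962, 204.023302) px
  c3 = (157.328346, 149.692350) px
Planar DLT: solve 8×8 A·h = b for H (H[2,2]=1):
  H  [+751.70776 -491.58418 +202.68603]
  H  [+116.32161 +682.09865 +260.33651]
  H  [-0.61001 -0.09008 +1.00000]
B = K⁻¹H; ‖b₁‖=1.348995, ‖b₂‖=1.348995; λ = 2/(‖b₁‖+‖b₂‖) = 0.741293, sign → tz>0 ⇒ λ=+0.741293
r₁ = λ·B[:,0] = (+0.82816,+0.33117,-0.45219); r₂ = λ·B[:,1] = (-0.40169,+0.91334,-0.06677)
r₃ = r₁×r₂ = (+0.39089,+0.23694,+0.88942); SVD([r₁ r₂ r₃]) → R = UVᵀ:
  R  [+0.82816 -0.40169 +0.39089]
  R  [+0.33117 +0.91334 +0.23694]
  R  [-0.45219 -0.06677 +0.88942]
t = (-0.10984, +0.04347, +0.74129) m
tr R = 2.630917; θ = arccos((tr R − 1)/2) = 0.617276 rad = 35.367°
axis k = ((R−Rᵀ)₃₂, (R−Rᵀ)₁₃, (R−Rᵀ)₂₁) / (2 sinθ) = (-0.262359, +0.728285, +0.633063)
rvec = θ·k = (-0.161948, +0.449553, +0.390775)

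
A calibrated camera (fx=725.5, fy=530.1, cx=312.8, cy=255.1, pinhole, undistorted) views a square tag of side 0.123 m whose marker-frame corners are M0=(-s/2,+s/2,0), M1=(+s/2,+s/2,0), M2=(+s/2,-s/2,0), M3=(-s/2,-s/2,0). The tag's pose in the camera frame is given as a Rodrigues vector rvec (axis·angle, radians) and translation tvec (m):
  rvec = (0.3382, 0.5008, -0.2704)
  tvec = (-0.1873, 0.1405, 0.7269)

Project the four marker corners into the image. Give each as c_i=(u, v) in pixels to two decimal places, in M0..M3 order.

c0=(107.64, 396.87) c1=(195.50, 393.81) c2=(146.58, 312.87) c3=(59.23, 322.87)

Intrinsics K: fx=725.5, fy=530.1, cx=312.8, cy=255.1
Marker side s = 0.123 m; corners in marker frame (Z=0):
  M0 = (-0.0615, +0.0615, 0)
  M1 = (+0.0615, +0.0615, 0)
  M2 = (+0.0615, -0.0615, 0)
  M3 = (-0.0615, -0.0615, 0)
rvec = (0.3382, 0.5008, -0.2704), |rvec| = θ = 0.66204 rad = 37.932°
Rodrigues: sinθ=0.61473, 1−cosθ=0.21126; R = I + sinθ·[k]× + (1−cosθ)·[k]×²:
    [+0.84387 +0.33271 +0.42093]
    [-0.16944 +0.90963 -0.37930]
    [-0.50909 +0.24876 +0.82398]
t = (-0.1873, 0.1405, 0.7269) m
M0: Pc = R·M0+t = (-0.21874, +0.20686, +0.77351); u = 725.5·(-0.21874)/0.77351 + 312.8 = 107.6396, v = 530.1·(+0.20686)/0.77351 + 255.1 = 396.8670
M1: Pc = R·M1+t = (-0.11494, +0.18602, +0.71089); u = 725.5·(-0.11494)/0.71089 + 312.8 = 195.4977, v = 530.1·(+0.18602)/0.71089 + 255.1 = 393.8135
M2: Pc = R·M2+t = (-0.15586, +0.07414, +0.68029); u = 725.5·(-0.15586)/0.68029 + 312.8 = 146.5786, v = 530.1·(+0.07414)/0.68029 + 255.1 = 312.8697
M3: Pc = R·M3+t = (-0.25966, +0.09498, +0.74291); u = 725.5·(-0.25966)/0.74291 + 312.8 = 59.2253, v = 530.1·(+0.09498)/0.74291 + 255.1 = 322.8714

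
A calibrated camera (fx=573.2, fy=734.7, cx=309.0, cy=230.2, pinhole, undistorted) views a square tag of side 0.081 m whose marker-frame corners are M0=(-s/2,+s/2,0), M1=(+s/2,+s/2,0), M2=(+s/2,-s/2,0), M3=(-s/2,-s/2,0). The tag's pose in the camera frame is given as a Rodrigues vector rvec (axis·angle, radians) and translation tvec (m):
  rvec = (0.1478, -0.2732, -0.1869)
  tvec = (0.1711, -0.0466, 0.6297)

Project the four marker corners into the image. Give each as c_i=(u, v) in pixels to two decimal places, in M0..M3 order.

c0=(436.57, 231.35) c1=(500.41, 212.65) c2=(492.62, 120.91) c3=(427.09, 136.95)

Intrinsics K: fx=573.2, fy=734.7, cx=309.0, cy=230.2
Marker side s = 0.081 m; corners in marker frame (Z=0):
  M0 = (-0.0405, +0.0405, 0)
  M1 = (+0.0405, +0.0405, 0)
  M2 = (+0.0405, -0.0405, 0)
  M3 = (-0.0405, -0.0405, 0)
rvec = (0.1478, -0.2732, -0.1869), |rvec| = θ = 0.36251 rad = 20.770°
Rodrigues: sinθ=0.35462, 1−cosθ=0.06499; R = I + sinθ·[k]× + (1−cosθ)·[k]×²:
    [+0.94581 +0.16286 -0.28092]
    [-0.20280 +0.97192 -0.11933]
    [+0.25359 +0.16984 +0.95228]
t = (0.1711, -0.0466, 0.6297) m
M0: Pc = R·M0+t = (+0.13939, +0.00098, +0.62631); u = 573.2·(+0.13939)/0.62631 + 309.0 = 436.5710, v = 734.7·(+0.00098)/0.62631 + 230.2 = 231.3453
M1: Pc = R·M1+t = (+0.21600, -0.01545, +0.64685); u = 573.2·(+0.21600)/0.64685 + 309.0 = 500.4079, v = 734.7·(-0.01545)/0.64685 + 230.2 = 212.6509
M2: Pc = R·M2+t = (+0.20281, -0.09418, +0.63309); u = 573.2·(+0.20281)/0.63309 + 309.0 = 492.6231, v = 734.7·(-0.09418)/0.63309 + 230.2 = 120.9089
M3: Pc = R·M3+t = (+0.12620, -0.07775, +0.61255); u = 573.2·(+0.12620)/0.61255 + 309.0 = 427.0914, v = 734.7·(-0.07775)/0.61255 + 230.2 = 136.9467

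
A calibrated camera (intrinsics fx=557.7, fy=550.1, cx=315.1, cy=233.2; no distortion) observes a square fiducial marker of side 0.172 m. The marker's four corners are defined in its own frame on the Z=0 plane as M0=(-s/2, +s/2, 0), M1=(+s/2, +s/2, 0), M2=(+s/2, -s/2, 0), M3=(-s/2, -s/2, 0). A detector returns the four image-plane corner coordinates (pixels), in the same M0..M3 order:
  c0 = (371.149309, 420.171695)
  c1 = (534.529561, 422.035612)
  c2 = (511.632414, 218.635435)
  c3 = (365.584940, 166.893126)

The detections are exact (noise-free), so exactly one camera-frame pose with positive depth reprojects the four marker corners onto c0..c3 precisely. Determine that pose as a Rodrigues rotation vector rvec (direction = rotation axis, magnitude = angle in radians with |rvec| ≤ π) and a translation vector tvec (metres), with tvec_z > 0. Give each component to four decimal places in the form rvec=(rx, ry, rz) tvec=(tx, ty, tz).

Intrinsics K: fx=557.7, fy=550.1, cx=315.1, cy=233.2
Marker side s = 0.172 m; corners in marker frame (Z=0):
  M0 = (-0.0860, +0.0860, 0)
  M1 = (+0.0860, +0.0860, 0)
  M2 = (+0.0860, -0.0860, 0)
  M3 = (-0.0860, -0.0860, 0)
Detected image corners:
  c0 = (371.149309, 420.171695) px
  c1 = (534.529561, 422.035612) px
  c2 = (511.632414, 218.635435) px
  c3 = (365.584940, 166.893126) px
Planar DLT: solve 8×8 A·h = b for H (H[2,2]=1):
  H  [+1502.83221 -257.48941 +454.30420]
  H  [+583.29885 +1072.23364 +300.87817]
  H  [+1.36115 -0.77654 +1.00000]
B = K⁻¹H; ‖b₁‖=2.407167, ‖b₂‖=2.407167; λ = 2/(‖b₁‖+‖b₂‖) = 0.415426, sign → tz>0 ⇒ λ=+0.415426
r₁ = λ·B[:,0] = (+0.79996,+0.20079,+0.56546); r₂ = λ·B[:,1] = (-0.00953,+0.94649,-0.32260)
r₃ = r₁×r₂ = (-0.59997,+0.25267,+0.75907); SVD([r₁ r₂ r₃]) → R = UVᵀ:
  R  [+0.79996 -0.00953 -0.59997]
  R  [+0.20079 +0.94649 +0.25267]
  R  [+0.56546 -0.32260 +0.75907]
t = (+0.10369, +0.05111, +0.41543) m
tr R = 2.505523; θ = arccos((tr R − 1)/2) = 0.718549 rad = 41.170°
axis k = ((R−Rᵀ)₃₂, (R−Rᵀ)₁₃, (R−Rᵀ)₂₁) / (2 sinθ) = (-0.436941, -0.885191, +0.159748)
rvec = θ·k = (-0.313964, -0.636053, +0.114787)

rvec=(-0.3140, -0.6361, 0.1148) tvec=(0.1037, 0.0511, 0.4154)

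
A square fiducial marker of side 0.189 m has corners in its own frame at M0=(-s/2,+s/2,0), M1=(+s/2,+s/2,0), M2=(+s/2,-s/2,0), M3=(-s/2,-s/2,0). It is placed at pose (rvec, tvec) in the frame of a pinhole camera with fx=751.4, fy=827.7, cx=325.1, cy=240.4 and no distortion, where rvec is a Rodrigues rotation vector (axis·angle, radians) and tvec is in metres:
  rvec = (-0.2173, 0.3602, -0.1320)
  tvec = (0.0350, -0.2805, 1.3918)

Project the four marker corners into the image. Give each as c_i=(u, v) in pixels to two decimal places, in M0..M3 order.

c0=(301.39, 138.04) c1=(398.71, 113.77) c2=(387.19, 8.24) c3=(293.34, 36.39)

Intrinsics K: fx=751.4, fy=827.7, cx=325.1, cy=240.4
Marker side s = 0.189 m; corners in marker frame (Z=0):
  M0 = (-0.0945, +0.0945, 0)
  M1 = (+0.0945, +0.0945, 0)
  M2 = (+0.0945, -0.0945, 0)
  M3 = (-0.0945, -0.0945, 0)
rvec = (-0.2173, 0.3602, -0.1320), |rvec| = θ = 0.44089 rad = 25.261°
Rodrigues: sinθ=0.42675, 1−cosθ=0.09563; R = I + sinθ·[k]× + (1−cosθ)·[k]×²:
    [+0.92760 +0.08926 +0.36275]
    [-0.16627 +0.96820 +0.18694]
    [-0.33453 -0.23372 +0.91294]
t = (0.0350, -0.2805, 1.3918) m
M0: Pc = R·M0+t = (-0.04422, -0.17329, +1.40133); u = 751.4·(-0.04422)/1.40133 + 325.1 = 301.3872, v = 827.7·(-0.17329)/1.40133 + 240.4 = 138.0439
M1: Pc = R·M1+t = (+0.13109, -0.20472, +1.33810); u = 751.4·(+0.13109)/1.33810 + 325.1 = 398.7144, v = 827.7·(-0.20472)/1.33810 + 240.4 = 113.7690
M2: Pc = R·M2+t = (+0.11422, -0.38771, +1.38227); u = 751.4·(+0.11422)/1.38227 + 325.1 = 387.1915, v = 827.7·(-0.38771)/1.38227 + 240.4 = 8.2423
M3: Pc = R·M3+t = (-0.06109, -0.35628, +1.44550); u = 751.4·(-0.06109)/1.44550 + 325.1 = 293.3425, v = 827.7·(-0.35628)/1.44550 + 240.4 = 36.3911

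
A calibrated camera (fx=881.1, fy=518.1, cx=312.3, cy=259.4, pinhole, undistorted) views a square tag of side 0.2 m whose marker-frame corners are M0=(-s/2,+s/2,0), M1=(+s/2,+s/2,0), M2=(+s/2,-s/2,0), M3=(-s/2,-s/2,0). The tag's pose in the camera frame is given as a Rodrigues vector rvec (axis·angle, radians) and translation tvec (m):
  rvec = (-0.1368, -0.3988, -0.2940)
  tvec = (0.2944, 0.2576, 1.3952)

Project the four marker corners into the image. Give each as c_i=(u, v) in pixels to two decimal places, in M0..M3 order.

c0=(467.37, 404.68) c1=(567.25, 378.04) c2=(527.04, 308.70) c3=(425.87, 330.97)

Intrinsics K: fx=881.1, fy=518.1, cx=312.3, cy=259.4
Marker side s = 0.2 m; corners in marker frame (Z=0):
  M0 = (-0.1000, +0.1000, 0)
  M1 = (+0.1000, +0.1000, 0)
  M2 = (+0.1000, -0.1000, 0)
  M3 = (-0.1000, -0.1000, 0)
rvec = (-0.1368, -0.3988, -0.2940), |rvec| = θ = 0.51400 rad = 29.450°
Rodrigues: sinθ=0.49166, 1−cosθ=0.12921; R = I + sinθ·[k]× + (1−cosθ)·[k]×²:
    [+0.87994 +0.30791 -0.36180]
    [-0.25454 +0.94857 +0.18820]
    [+0.40114 -0.07351 +0.91306]
t = (0.2944, 0.2576, 1.3952) m
M0: Pc = R·M0+t = (+0.23720, +0.37791, +1.34773); u = 881.1·(+0.23720)/1.34773 + 312.3 = 467.3706, v = 518.1·(+0.37791)/1.34773 + 259.4 = 404.6778
M1: Pc = R·M1+t = (+0.41318, +0.32700, +1.42796); u = 881.1·(+0.41318)/1.42796 + 312.3 = 567.2485, v = 518.1·(+0.32700)/1.42796 + 259.4 = 378.0447
M2: Pc = R·M2+t = (+0.35160, +0.13729, +1.44267); u = 881.1·(+0.35160)/1.44267 + 312.3 = 527.0398, v = 518.1·(+0.13729)/1.44267 + 259.4 = 308.7040
M3: Pc = R·M3+t = (+0.17562, +0.18820, +1.36244); u = 881.1·(+0.17562)/1.36244 + 312.3 = 425.8720, v = 518.1·(+0.18820)/1.36244 + 259.4 = 330.9665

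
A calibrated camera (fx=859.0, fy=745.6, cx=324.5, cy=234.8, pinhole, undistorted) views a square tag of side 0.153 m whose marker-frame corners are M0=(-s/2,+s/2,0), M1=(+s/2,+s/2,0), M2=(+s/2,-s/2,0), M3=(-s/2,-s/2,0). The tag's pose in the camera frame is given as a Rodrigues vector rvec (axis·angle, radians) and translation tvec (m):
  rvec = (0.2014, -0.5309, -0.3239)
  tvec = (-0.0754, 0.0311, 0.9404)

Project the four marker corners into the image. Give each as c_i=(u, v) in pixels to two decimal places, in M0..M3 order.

Intrinsics K: fx=859.0, fy=745.6, cx=324.5, cy=234.8
Marker side s = 0.153 m; corners in marker frame (Z=0):
  M0 = (-0.0765, +0.0765, 0)
  M1 = (+0.0765, +0.0765, 0)
  M2 = (+0.0765, -0.0765, 0)
  M3 = (-0.0765, -0.0765, 0)
rvec = (0.2014, -0.5309, -0.3239), |rvec| = θ = 0.65370 rad = 37.454°
Rodrigues: sinθ=0.60813, 1−cosθ=0.20616; R = I + sinθ·[k]× + (1−cosθ)·[k]×²:
    [+0.81341 +0.24973 -0.52536]
    [-0.35290 +0.92982 -0.10440]
    [+0.46242 +0.27032 +0.84445]
t = (-0.0754, 0.0311, 0.9404) m
M0: Pc = R·M0+t = (-0.11852, +0.12923, +0.92570); u = 859.0·(-0.11852)/0.92570 + 324.5 = 214.5195, v = 745.6·(+0.12923)/0.92570 + 234.8 = 338.8856
M1: Pc = R·M1+t = (+0.00593, +0.07523, +0.99645); u = 859.0·(+0.00593)/0.99645 + 324.5 = 329.6122, v = 745.6·(+0.07523)/0.99645 + 234.8 = 291.0939
M2: Pc = R·M2+t = (-0.03228, -0.06703, +0.95510); u = 859.0·(-0.03228)/0.95510 + 324.5 = 295.4686, v = 745.6·(-0.06703)/0.95510 + 234.8 = 182.4741
M3: Pc = R·M3+t = (-0.15673, -0.01303, +0.88435); u = 859.0·(-0.15673)/0.88435 + 324.5 = 172.2617, v = 745.6·(-0.01303)/0.88435 + 234.8 = 223.8110

c0=(214.52, 338.89) c1=(329.61, 291.09) c2=(295.47, 182.47) c3=(172.26, 223.81)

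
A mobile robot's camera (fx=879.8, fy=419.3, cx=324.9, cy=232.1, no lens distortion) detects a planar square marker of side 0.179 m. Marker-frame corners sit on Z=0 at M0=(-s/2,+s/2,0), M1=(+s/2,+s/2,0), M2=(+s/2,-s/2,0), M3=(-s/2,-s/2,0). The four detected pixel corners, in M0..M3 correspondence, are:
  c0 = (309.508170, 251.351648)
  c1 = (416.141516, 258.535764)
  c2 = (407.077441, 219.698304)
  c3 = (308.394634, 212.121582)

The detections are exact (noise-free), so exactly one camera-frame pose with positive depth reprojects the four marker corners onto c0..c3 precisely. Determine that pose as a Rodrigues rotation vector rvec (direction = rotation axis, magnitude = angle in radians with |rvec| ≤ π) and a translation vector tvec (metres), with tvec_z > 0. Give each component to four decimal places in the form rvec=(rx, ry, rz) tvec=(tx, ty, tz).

Intrinsics K: fx=879.8, fy=419.3, cx=324.9, cy=232.1
Marker side s = 0.179 m; corners in marker frame (Z=0):
  M0 = (-0.0895, +0.0895, 0)
  M1 = (+0.0895, +0.0895, 0)
  M2 = (+0.0895, -0.0895, 0)
  M3 = (-0.0895, -0.0895, 0)
Detected image corners:
  c0 = (309.508170, 251.351648) px
  c1 = (416.141516, 258.535764) px
  c2 = (407.077441, 219.698304) px
  c3 = (308.394634, 212.121582) px
Planar DLT: solve 8×8 A·h = b for H (H[2,2]=1):
  H  [+622.82337 -129.66214 +360.82029]
  H  [+74.07027 +114.56571 +234.70501]
  H  [+0.13930 -0.43957 +1.00000]
B = K⁻¹H; ‖b₁‖=0.678431, ‖b₂‖=0.678431; λ = 2/(‖b₁‖+‖b₂‖) = 1.473989, sign → tz>0 ⇒ λ=+1.473989
r₁ = λ·B[:,0] = (+0.96763,+0.14672,+0.20533); r₂ = λ·B[:,1] = (+0.02204,+0.76139,-0.64792)
r₃ = r₁×r₂ = (-0.25140,+0.63147,+0.73351); SVD([r₁ r₂ r₃]) → R = UVᵀ:
  R  [+0.96763 +0.02204 -0.25140]
  R  [+0.14672 +0.76139 +0.63147]
  R  [+0.20533 -0.64792 +0.73351]
t = (+0.06018, +0.00916, +1.47399) m
tr R = 2.462533; θ = arccos((tr R − 1)/2) = 0.750619 rad = 43.007°
axis k = ((R−Rᵀ)₃₂, (R−Rᵀ)₁₃, (R−Rᵀ)₂₁) / (2 sinθ) = (-0.937845, -0.334804, +0.091400)
rvec = θ·k = (-0.703964, -0.251310, +0.068607)

rvec=(-0.7040, -0.2513, 0.0686) tvec=(0.0602, 0.0092, 1.4740)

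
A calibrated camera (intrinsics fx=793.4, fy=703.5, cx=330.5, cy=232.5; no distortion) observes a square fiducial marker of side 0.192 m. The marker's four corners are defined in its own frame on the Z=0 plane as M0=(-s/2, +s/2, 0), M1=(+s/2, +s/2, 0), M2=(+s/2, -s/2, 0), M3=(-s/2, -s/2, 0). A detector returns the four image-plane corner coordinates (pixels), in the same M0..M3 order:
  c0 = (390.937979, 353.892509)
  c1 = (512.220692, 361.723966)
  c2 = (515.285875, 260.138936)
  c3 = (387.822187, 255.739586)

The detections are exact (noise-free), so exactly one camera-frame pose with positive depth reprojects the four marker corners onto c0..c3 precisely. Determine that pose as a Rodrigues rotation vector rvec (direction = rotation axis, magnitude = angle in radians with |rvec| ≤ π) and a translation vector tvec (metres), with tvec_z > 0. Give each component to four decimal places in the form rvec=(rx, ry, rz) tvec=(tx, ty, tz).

rvec=(0.3299, 0.2457, -0.0097) tvec=(0.1865, 0.1343, 1.2340)

Intrinsics K: fx=793.4, fy=703.5, cx=330.5, cy=232.5
Marker side s = 0.192 m; corners in marker frame (Z=0):
  M0 = (-0.0960, +0.0960, 0)
  M1 = (+0.0960, +0.0960, 0)
  M2 = (+0.0960, -0.0960, 0)
  M3 = (-0.0960, -0.0960, 0)
Detected image corners:
  c0 = (390.937979, 353.892509) px
  c1 = (512.220692, 361.723966) px
  c2 = (515.285875, 260.138936) px
  c3 = (387.822187, 255.739586) px
Planar DLT: solve 8×8 A·h = b for H (H[2,2]=1):
  H  [+559.39276 +117.33364 +450.40381]
  H  [-27.91365 +599.68554 +309.05754]
  H  [-0.19484 +0.25888 +1.00000]
B = K⁻¹H; ‖b₁‖=0.810382, ‖b₂‖=0.810382; λ = 2/(‖b₁‖+‖b₂‖) = 1.233986, sign → tz>0 ⇒ λ=+1.233986
r₁ = λ·B[:,0] = (+0.97019,+0.03050,-0.24043); r₂ = λ·B[:,1] = (+0.04942,+0.94631,+0.31945)
r₃ = r₁×r₂ = (+0.23727,-0.32181,+0.91659); SVD([r₁ r₂ r₃]) → R = UVᵀ:
  R  [+0.97019 +0.04942 +0.23727]
  R  [+0.03050 +0.94631 -0.32181]
  R  [-0.24043 +0.31945 +0.91659]
t = (+0.18649, +0.13429, +1.23399) m
tr R = 2.833092; θ = arccos((tr R − 1)/2) = 0.411439 rad = 23.574°
axis k = ((R−Rᵀ)₃₂, (R−Rᵀ)₁₃, (R−Rᵀ)₂₁) / (2 sinθ) = (+0.801720, +0.597231, -0.023655)
rvec = θ·k = (+0.329859, +0.245724, -0.009733)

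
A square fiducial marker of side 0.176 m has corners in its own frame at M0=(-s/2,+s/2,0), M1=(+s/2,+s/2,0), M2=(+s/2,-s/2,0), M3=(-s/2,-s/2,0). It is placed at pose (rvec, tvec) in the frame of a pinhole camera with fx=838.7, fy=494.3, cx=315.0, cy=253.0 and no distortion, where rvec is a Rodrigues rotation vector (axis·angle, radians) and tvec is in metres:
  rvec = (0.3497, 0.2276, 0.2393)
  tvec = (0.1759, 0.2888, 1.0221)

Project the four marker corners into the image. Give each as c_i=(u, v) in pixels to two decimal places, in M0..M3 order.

c0=(374.42, 412.59) c1=(510.76, 439.95) c2=(552.55, 370.80) c3=(406.25, 343.85)

Intrinsics K: fx=838.7, fy=494.3, cx=315.0, cy=253.0
Marker side s = 0.176 m; corners in marker frame (Z=0):
  M0 = (-0.0880, +0.0880, 0)
  M1 = (+0.0880, +0.0880, 0)
  M2 = (+0.0880, -0.0880, 0)
  M3 = (-0.0880, -0.0880, 0)
rvec = (0.3497, 0.2276, 0.2393), |rvec| = θ = 0.48100 rad = 27.559°
Rodrigues: sinθ=0.46266, 1−cosθ=0.11347; R = I + sinθ·[k]× + (1−cosθ)·[k]×²:
    [+0.94651 -0.19114 +0.25997]
    [+0.26921 +0.91194 -0.30966]
    [-0.17788 +0.36308 +0.91462]
t = (0.1759, 0.2888, 1.0221) m
M0: Pc = R·M0+t = (+0.07579, +0.34536, +1.06971); u = 838.7·(+0.07579)/1.06971 + 315.0 = 374.4202, v = 494.3·(+0.34536)/1.06971 + 253.0 = 412.5874
M1: Pc = R·M1+t = (+0.24237, +0.39274, +1.03840); u = 838.7·(+0.24237)/1.03840 + 315.0 = 510.7608, v = 494.3·(+0.39274)/1.03840 + 253.0 = 439.9536
M2: Pc = R·M2+t = (+0.27601, +0.23224, +0.97449); u = 838.7·(+0.27601)/0.97449 + 315.0 = 552.5514, v = 494.3·(+0.23224)/0.97449 + 253.0 = 370.8008
M3: Pc = R·M3+t = (+0.10943, +0.18486, +1.00580); u = 838.7·(+0.10943)/1.00580 + 315.0 = 406.2476, v = 494.3·(+0.18486)/1.00580 + 253.0 = 343.8484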